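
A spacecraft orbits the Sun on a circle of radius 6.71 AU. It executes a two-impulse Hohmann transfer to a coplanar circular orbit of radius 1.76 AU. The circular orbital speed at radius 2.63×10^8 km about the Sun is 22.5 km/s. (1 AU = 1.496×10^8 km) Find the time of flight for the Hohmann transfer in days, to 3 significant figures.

t = 1590 days

From the circular-orbit relation v² = μ/r at r = 2.63×10^8 km: μ = v²r = (22.5)² × 2.63×10^8 = 1.33144×10^11 km³/s².
In km: r₁ = 6.71 × 1.496×10^8 = 1.003816×10^9 km; r₂ = 1.76 × 1.496×10^8 = 2.63296×10^8 km.
Semi-major axis of the transfer orbit: a_t = (1.003816×10^9 + 2.63296×10^8)/2 = 6.33556×10^8 km.
By Kepler's third law the transfer-orbit period is T = 2π√(a_t³/μ), so t = T/2 = 1.373×10^8 s.
Converting: 1.373×10^8 s ÷ 86400 s/day = 1590 days.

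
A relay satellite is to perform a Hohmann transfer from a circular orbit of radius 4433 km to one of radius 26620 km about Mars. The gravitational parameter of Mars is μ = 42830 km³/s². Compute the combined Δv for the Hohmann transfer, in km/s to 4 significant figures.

The Hohmann ellipse has a_t = (r₁ + r₂)/2 = 15526.5 km.
Circular speed at r₁: v₁ = √(μ/r₁) = √(42830/4433) = 3.1083 km/s.
Transfer-orbit speed at r₁ (vis-viva equation): v_p = √[μ(2/r₁ − 1/a_t)] = 4.0700 km/s.
First burn Δv₁ = |v_p − v₁| = 0.9617 km/s.
Circular speed at r₂: v₂ = √(μ/r₂) = 1.26844 km/s.
Transfer-orbit speed at r₂: v_a = √[μ(2/r₂ − 1/a_t)] = 0.677770 km/s.
Second burn Δv₂ = |v₂ − v_a| = 0.5907 km/s.
Total Δv = Δv₁ + Δv₂ = 1.552 km/s.

Δv = 1.552 km/s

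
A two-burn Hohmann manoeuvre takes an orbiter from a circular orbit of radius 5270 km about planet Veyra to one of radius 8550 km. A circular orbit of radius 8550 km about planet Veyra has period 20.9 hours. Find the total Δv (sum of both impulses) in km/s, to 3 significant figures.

From Kepler's third law T² = 4π²r³/μ at r = 8550 km, T = 20.9 hours = 20.9 × 3600 s = 75240 s: μ = 4π²r³/T² = 4358.74 km³/s².
Transfer-ellipse semi-major axis a_t = (r₁ + r₂)/2 = (5270 + 8550)/2 = 6910 km.
At r₁ the circular-orbit speed is v₁ = √(μ/r₁) = 0.909442 km/s.
Transfer-orbit speed at r₁ (v² = μ(2/r − 1/a)): v_p = √[μ(2/r₁ − 1/a_t)] = 1.01162 km/s.
First burn Δv₁ = |v_p − v₁| = 0.10218 km/s.
Circular speed at r₂: v₂ = √(μ/r₂) = 0.71400 km/s.
Transfer-orbit speed at r₂: v_a = √[μ(2/r₂ − 1/a_t)] = 0.62354 km/s.
Second burn Δv₂ = |v₂ − v_a| = 0.090460 km/s.
Δv = Δv₁ + Δv₂ = 0.10218 + 0.090460 = 0.1926 km/s.

Δv = 0.193 km/s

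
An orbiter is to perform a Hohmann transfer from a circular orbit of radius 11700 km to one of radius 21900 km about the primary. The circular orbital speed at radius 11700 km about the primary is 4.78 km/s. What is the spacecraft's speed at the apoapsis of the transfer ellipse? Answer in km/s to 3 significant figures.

v = 2.92 km/s

From the circular-orbit relation v² = μ/r at r = 11700 km: μ = v²r = (4.78)² × 11700 = 2.67326×10^5 km³/s².
Transfer-ellipse semi-major axis a_t = (r₁ + r₂)/2 = (11700 + 21900)/2 = 16800 km.
At apoapsis, r = 21900 km.
Applying v² = μ(2/r − 1/a_t): v = 2.916 km/s.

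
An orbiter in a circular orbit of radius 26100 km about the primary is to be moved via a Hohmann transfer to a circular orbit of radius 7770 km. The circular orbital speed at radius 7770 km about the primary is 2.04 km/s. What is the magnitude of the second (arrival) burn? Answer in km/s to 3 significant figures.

Δv₂ = 0.493 km/s

From the circular-orbit relation v² = μ/r at r = 7770 km: μ = v²r = (2.04)² × 7770 = 32335.6 km³/s².
Semi-major axis of the transfer orbit: a_t = (26100 + 7770)/2 = 16935 km.
On the circular orbit at r = 7770 km, v_c = √(μ/r) = 2.0400 km/s.
Vis-viva on the transfer ellipse at r = 7770 km gives v_t = √[μ(2/r − 1/a_t)] = 2.5325 km/s.
Δv₂ = |v_t − v_c| = |2.5325 − 2.0400| = 0.4925 km/s.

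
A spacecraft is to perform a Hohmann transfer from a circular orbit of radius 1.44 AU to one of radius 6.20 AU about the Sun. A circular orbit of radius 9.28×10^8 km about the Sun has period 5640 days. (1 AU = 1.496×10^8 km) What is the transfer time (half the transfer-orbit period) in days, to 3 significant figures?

From Kepler's third law T² = 4π²r³/μ at r = 9.28×10^8 km, T = 5640 days = 5640 × 86400 s = 4.87296×10^8 s: μ = 4π²r³/T² = 1.32867×10^11 km³/s².
In km: r₁ = 1.44 × 1.496×10^8 = 2.15424×10^8 km; r₂ = 6.20 × 1.496×10^8 = 9.2752×10^8 km.
The Hohmann ellipse has a_t = (r₁ + r₂)/2 = 5.71472×10^8 km.
Transfer time t = π√(a_t³/μ) = π√((5.71472×10^8)³ / 1.32867×10^11) = 1.177×10^8 s.
Converting: 1.177×10^8 s ÷ 86400 s/day = 1360 days.

t = 1360 days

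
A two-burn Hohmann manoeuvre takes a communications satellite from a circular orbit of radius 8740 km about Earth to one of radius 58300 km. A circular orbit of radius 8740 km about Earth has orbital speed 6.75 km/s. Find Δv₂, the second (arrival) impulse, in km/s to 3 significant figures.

From the circular-orbit relation v² = μ/r at r = 8740 km: μ = v²r = (6.75)² × 8740 = 3.98216×10^5 km³/s².
The Hohmann ellipse has a_t = (r₁ + r₂)/2 = 33520 km.
Circular speed at r = 58300 km: v_c = √(μ/r) = 2.614 km/s.
Vis-viva on the transfer ellipse at r = 58300 km gives v_t = √[μ(2/r − 1/a_t)] = 1.335 km/s.
Δv₂ = |v_t − v_c| = |1.335 − 2.614| = 1.279 km/s.

Δv₂ = 1.28 km/s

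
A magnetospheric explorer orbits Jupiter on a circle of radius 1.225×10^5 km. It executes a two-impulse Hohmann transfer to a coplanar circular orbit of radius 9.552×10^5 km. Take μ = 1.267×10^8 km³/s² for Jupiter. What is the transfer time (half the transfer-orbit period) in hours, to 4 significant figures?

t = 30.67 hours

The Hohmann ellipse has a_t = (r₁ + r₂)/2 = 5.3885×10^5 km.
By Kepler's third law the transfer-orbit period is T = 2π√(a_t³/μ), so t = T/2 = 1.104×10^5 s.
Converting: 1.104×10^5 s ÷ 3600 s/hour = 30.67 hours.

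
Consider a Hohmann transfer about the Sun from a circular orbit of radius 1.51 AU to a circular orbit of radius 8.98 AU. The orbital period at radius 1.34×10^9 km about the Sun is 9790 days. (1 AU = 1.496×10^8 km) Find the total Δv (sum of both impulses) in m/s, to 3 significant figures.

Δv = 12100 m/s

From Kepler's third law T² = 4π²r³/μ at r = 1.34×10^9 km, T = 9790 days = 9790 × 86400 s = 8.45856×10^8 s: μ = 4π²r³/T² = 1.32764×10^11 km³/s².
In km: r₁ = 1.51 × 1.496×10^8 = 2.25896×10^8 km; r₂ = 8.98 × 1.496×10^8 = 1.343408×10^9 km.
Transfer-ellipse semi-major axis a_t = (r₁ + r₂)/2 = (2.25896×10^8 + 1.343408×10^9)/2 = 7.84652×10^8 km.
Circular speed at r₁: v₁ = √(μ/r₁) = √(1.32764×10^11/2.25896×10^8) = 24.2430 km/s.
Transfer-orbit speed at r₁ (v² = μ(2/r − 1/a)): v_p = √[μ(2/r₁ − 1/a_t)] = 31.7214 km/s.
First burn Δv₁ = |v_p − v₁| = 7.4784 km/s.
At r₂, v₂ = √(μ/r₂) = 9.9412 km/s.
Transfer-orbit speed at r₂: v_a = √[μ(2/r₂ − 1/a_t)] = 5.3340 km/s.
Second burn Δv₂ = |v₂ − v_a| = 4.6072 km/s.
Δv = Δv₁ + Δv₂ = 7.4784 + 4.6072 = 12.09 km/s.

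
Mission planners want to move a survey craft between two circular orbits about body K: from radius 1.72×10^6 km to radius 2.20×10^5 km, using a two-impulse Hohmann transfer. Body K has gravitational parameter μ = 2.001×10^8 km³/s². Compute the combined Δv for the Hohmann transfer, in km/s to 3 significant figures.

Transfer-ellipse semi-major axis a_t = (r₁ + r₂)/2 = (1.720×10^6 + 2.200×10^5)/2 = 9.700×10^5 km.
At r₁ the circular-orbit speed is v₁ = √(μ/r₁) = 10.786 km/s.
Transfer-orbit speed at r₁ (v² = μ(2/r − 1/a)): v_a = √[μ(2/r₁ − 1/a_t)] = 5.1367 km/s.
First burn Δv₁ = |v_a − v₁| = 5.649 km/s.
At r₂, v₂ = √(μ/r₂) = 30.16 km/s.
Transfer-orbit speed at r₂: v_p = √[μ(2/r₂ − 1/a_t)] = 40.16 km/s.
Second burn Δv₂ = |v₂ − v_p| = 10.00 km/s.
Total Δv = Δv₁ + Δv₂ = 15.65 km/s.

Δv = 15.7 km/s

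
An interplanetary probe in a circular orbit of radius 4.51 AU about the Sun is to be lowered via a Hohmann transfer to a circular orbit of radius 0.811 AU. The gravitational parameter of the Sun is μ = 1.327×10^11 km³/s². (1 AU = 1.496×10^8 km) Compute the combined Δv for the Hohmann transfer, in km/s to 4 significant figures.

Δv = 16.27 km/s

In km: r₁ = 4.51 × 1.496×10^8 = 6.74696×10^8 km; r₂ = 0.811 × 1.496×10^8 = 1.213256×10^8 km.
Semi-major axis of the transfer orbit: a_t = (6.74696×10^8 + 1.213256×10^8)/2 = 3.980108×10^8 km.
At r₁ the circular-orbit speed is v₁ = √(μ/r₁) = 14.024 km/s.
On the transfer ellipse at r₁, vis-viva gives v_a = √[μ(2/r₁ − 1/a_t)] = 7.7430 km/s.
First burn Δv₁ = |v_a − v₁| = 6.281 km/s.
At r₂, v₂ = √(μ/r₂) = 33.072 km/s.
Transfer-orbit speed at r₂: v_p = √[μ(2/r₂ − 1/a_t)] = 43.059 km/s.
Second burn Δv₂ = |v₂ − v_p| = 9.987 km/s.
Δv = Δv₁ + Δv₂ = 6.281 + 9.987 = 16.27 km/s.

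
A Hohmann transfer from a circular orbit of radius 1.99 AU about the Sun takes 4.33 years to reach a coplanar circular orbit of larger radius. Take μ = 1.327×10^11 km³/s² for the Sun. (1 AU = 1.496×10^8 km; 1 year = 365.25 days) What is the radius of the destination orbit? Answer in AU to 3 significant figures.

r₂ = 6.44 AU

In km: r₁ = 1.99 × 1.496×10^8 = 2.97704×10^8 km.
Transfer time t = 4.33 years × 365.25 × 86400 s = 1.36644408×10^8 s, and t = π√(a_t³/μ).
So a_t = (μ t²/π²)^(1/3) = (1.327×10^11 × (1.36644408×10^8)² / π²)^(1/3) = 6.3084×10^8 km.
Since a_t = (r₁ + r₂)/2, r₂ = 2a_t − r₁ = 2×6.3084×10^8 − 2.97704×10^8 = 9.63976×10^8 km.
In AU: r₂ = 9.63976×10^8 / 1.496×10^8 = 6.44 AU.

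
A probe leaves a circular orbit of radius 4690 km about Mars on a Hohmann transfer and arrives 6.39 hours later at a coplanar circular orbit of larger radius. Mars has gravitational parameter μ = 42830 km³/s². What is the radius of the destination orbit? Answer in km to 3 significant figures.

r₂ = 21700 km

Transfer time t = 6.39 hours = 23004 s, and t = π√(a_t³/μ).
So a_t = (μ t²/π²)^(1/3) = (42830 × (23004)² / π²)^(1/3) = 13193 km.
Since a_t = (r₁ + r₂)/2, r₂ = 2a_t − r₁ = 2×13193 − 4690 = 21696 km.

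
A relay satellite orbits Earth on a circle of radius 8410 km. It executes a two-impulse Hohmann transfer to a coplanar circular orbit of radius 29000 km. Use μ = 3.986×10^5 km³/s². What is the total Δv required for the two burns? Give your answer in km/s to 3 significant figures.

The Hohmann ellipse has a_t = (r₁ + r₂)/2 = 18705 km.
Circular speed at r₁: v₁ = √(μ/r₁) = √(3.986×10^5/8410) = 6.884 km/s.
On the transfer ellipse at r₁, vis-viva gives v_p = √[μ(2/r₁ − 1/a_t)] = 8.572 km/s.
First burn Δv₁ = |v_p − v₁| = 1.688 km/s.
At r₂, v₂ = √(μ/r₂) = 3.707 km/s.
Transfer-orbit speed at r₂: v_a = √[μ(2/r₂ − 1/a_t)] = 2.486 km/s.
Second burn Δv₂ = |v₂ − v_a| = 1.221 km/s.
Δv = Δv₁ + Δv₂ = 1.688 + 1.221 = 2.909 km/s.

Δv = 2.91 km/s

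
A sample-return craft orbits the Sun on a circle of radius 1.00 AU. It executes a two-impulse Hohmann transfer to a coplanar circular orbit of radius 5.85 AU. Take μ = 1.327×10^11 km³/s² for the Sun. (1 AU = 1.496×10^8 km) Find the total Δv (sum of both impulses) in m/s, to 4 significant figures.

Δv = 14800 m/s

In km: r₁ = 1.00 × 1.496×10^8 = 1.496×10^8 km; r₂ = 5.85 × 1.496×10^8 = 8.7516×10^8 km.
Transfer-ellipse semi-major axis a_t = (r₁ + r₂)/2 = (1.496×10^8 + 8.7516×10^8)/2 = 5.1238×10^8 km.
At r₁ the circular-orbit speed is v₁ = √(μ/r₁) = 29.783 km/s.
Transfer-orbit speed at r₁ (vis-viva): v_p = √[μ(2/r₁ − 1/a_t)] = 38.924 km/s.
First burn Δv₁ = |v_p − v₁| = 9.141 km/s.
Circular speed at r₂: v₂ = √(μ/r₂) = 12.314 km/s.
Transfer-orbit speed at r₂: v_a = √[μ(2/r₂ − 1/a_t)] = 6.6537 km/s.
Second burn Δv₂ = |v₂ − v_a| = 5.660 km/s.
Δv = Δv₁ + Δv₂ = 9.141 + 5.660 = 14.80 km/s.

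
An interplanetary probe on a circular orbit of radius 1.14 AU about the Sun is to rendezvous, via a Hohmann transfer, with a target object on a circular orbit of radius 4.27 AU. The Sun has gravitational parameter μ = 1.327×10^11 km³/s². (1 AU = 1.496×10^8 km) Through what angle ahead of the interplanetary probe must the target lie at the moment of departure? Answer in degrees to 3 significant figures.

φ = 89.2°

In km: r₁ = 1.14 × 1.496×10^8 = 1.70544×10^8 km; r₂ = 4.27 × 1.496×10^8 = 6.38792×10^8 km.
Semi-major axis of the transfer orbit: a_t = (1.70544×10^8 + 6.38792×10^8)/2 = 4.04668×10^8 km.
Transfer time t = π√(a_t³/μ) = 7.020×10^7 s.
The target's mean motion on its circular orbit is ω₂ = √(μ/r₂³) = 2.256×10^-8 rad/s.
Angle swept by the target during transfer: ω₂·t = 1.584 rad = 90.76°.
Arrival is 180° from departure on the ellipse, so φ = 180° − 90.76° = 89.2°.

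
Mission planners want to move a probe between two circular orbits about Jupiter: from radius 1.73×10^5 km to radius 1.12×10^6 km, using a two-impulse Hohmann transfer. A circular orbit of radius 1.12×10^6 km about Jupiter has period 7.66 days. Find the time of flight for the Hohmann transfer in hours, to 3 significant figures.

t = 40.3 hours

From Kepler's third law T² = 4π²r³/μ at r = 1.12×10^6 km, T = 7.66 days = 7.66 × 86400 s = 6.61824×10^5 s: μ = 4π²r³/T² = 1.26628×10^8 km³/s².
Transfer-ellipse semi-major axis a_t = (r₁ + r₂)/2 = (1.730×10^5 + 1.120×10^6)/2 = 6.465×10^5 km.
Transfer time t = π√(a_t³/μ) = π√((6.465×10^5)³ / 1.26628×10^8) = 1.451×10^5 s.
Converting: 1.451×10^5 s ÷ 3600 s/hour = 40.3 hours.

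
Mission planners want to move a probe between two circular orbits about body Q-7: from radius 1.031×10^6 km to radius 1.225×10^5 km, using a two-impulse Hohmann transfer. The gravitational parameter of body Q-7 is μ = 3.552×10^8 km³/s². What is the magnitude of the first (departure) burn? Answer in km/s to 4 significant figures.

Δv₁ = 10.01 km/s

Semi-major axis of the transfer orbit: a_t = (1.031×10^6 + 1.225×10^5)/2 = 5.7675×10^5 km.
On the circular orbit at r = 1.031×10^6 km, v_c = √(μ/r) = 18.56 km/s.
Transfer-orbit speed at the same r (vis-viva, a = a_t): v_t = √[μ(2/r − 1/a_t)] = 8.554 km/s.
Δv₁ = |v_t − v_c| = |8.554 − 18.56| = 10.01 km/s.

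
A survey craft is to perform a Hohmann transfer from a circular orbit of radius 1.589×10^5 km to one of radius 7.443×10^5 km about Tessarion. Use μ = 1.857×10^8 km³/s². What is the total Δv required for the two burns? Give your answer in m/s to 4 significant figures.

Δv = 16130 m/s

Semi-major axis of the transfer orbit: a_t = (1.589×10^5 + 7.443×10^5)/2 = 4.516×10^5 km.
At r₁ the circular-orbit speed is v₁ = √(μ/r₁) = 34.186 km/s.
Transfer-orbit speed at r₁ (vis-viva equation): v_p = √[μ(2/r₁ − 1/a_t)] = 43.888 km/s.
First burn Δv₁ = |v_p − v₁| = 9.702 km/s.
At r₂, v₂ = √(μ/r₂) = 15.7954 km/s.
Transfer-orbit speed at r₂: v_a = √[μ(2/r₂ − 1/a_t)] = 9.36951 km/s.
Second burn Δv₂ = |v₂ − v_a| = 6.426 km/s.
Δv = Δv₁ + Δv₂ = 9.702 + 6.426 = 16.13 km/s.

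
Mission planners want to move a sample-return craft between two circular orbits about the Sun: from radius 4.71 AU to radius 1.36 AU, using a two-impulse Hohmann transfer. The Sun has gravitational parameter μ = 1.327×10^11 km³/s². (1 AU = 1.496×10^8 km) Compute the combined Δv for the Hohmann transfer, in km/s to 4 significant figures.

Δv = 10.81 km/s

In km: r₁ = 4.71 × 1.496×10^8 = 7.04616×10^8 km; r₂ = 1.36 × 1.496×10^8 = 2.03456×10^8 km.
Semi-major axis of the transfer orbit: a_t = (7.04616×10^8 + 2.03456×10^8)/2 = 4.54036×10^8 km.
Circular speed at r₁: v₁ = √(μ/r₁) = √(1.327×10^11/7.04616×10^8) = 13.7233 km/s.
Transfer-orbit speed at r₁ (v² = μ(2/r − 1/a)): v_a = √[μ(2/r₁ − 1/a_t)] = 9.18648 km/s.
First burn Δv₁ = |v_a − v₁| = 4.537 km/s.
At r₂, v₂ = √(μ/r₂) = 25.539 km/s.
Transfer-orbit speed at r₂: v_p = √[μ(2/r₂ − 1/a_t)] = 31.815 km/s.
Second burn Δv₂ = |v₂ − v_p| = 6.276 km/s.
Δv = Δv₁ + Δv₂ = 4.537 + 6.276 = 10.81 km/s.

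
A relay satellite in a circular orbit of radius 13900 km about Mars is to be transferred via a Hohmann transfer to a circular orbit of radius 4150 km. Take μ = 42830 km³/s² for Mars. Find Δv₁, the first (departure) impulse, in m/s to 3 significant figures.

Transfer-ellipse semi-major axis a_t = (r₁ + r₂)/2 = (13900 + 4150)/2 = 9025 km.
On the circular orbit at r = 13900 km, v_c = √(μ/r) = 1.755 km/s.
Vis-viva on the transfer ellipse at r = 13900 km gives v_t = √[μ(2/r − 1/a_t)] = 1.190 km/s.
Δv₁ = |v_t − v_c| = |1.190 − 1.755| = 0.5650 km/s.

Δv₁ = 565 m/s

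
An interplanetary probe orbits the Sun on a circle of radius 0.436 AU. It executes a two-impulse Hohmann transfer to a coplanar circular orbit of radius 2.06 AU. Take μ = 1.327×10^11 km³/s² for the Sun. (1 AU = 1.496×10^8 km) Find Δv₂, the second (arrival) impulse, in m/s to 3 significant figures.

Δv₂ = 8490 m/s

In km: r₁ = 0.436 × 1.496×10^8 = 6.52256×10^7 km; r₂ = 2.06 × 1.496×10^8 = 3.08176×10^8 km.
The Hohmann ellipse has a_t = (r₁ + r₂)/2 = 1.867008×10^8 km.
On the circular orbit at r = 3.08176×10^8 km, v_c = √(μ/r) = 20.751 km/s.
Transfer-orbit speed at the same r (vis-viva, a = a_t): v_t = √[μ(2/r − 1/a_t)] = 12.265 km/s.
Δv₂ = |v_t − v_c| = |12.265 − 20.751| = 8.486 km/s.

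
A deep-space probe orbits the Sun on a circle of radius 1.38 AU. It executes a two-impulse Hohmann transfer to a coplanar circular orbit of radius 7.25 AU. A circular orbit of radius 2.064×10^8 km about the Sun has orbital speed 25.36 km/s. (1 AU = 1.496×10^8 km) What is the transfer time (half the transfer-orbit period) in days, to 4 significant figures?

From the circular-orbit relation v² = μ/r at r = 2.064×10^8 km: μ = v²r = (25.36)² × 2.064×10^8 = 1.32742×10^11 km³/s².
In km: r₁ = 1.38 × 1.496×10^8 = 2.06448×10^8 km; r₂ = 7.25 × 1.496×10^8 = 1.0846×10^9 km.
Transfer-ellipse semi-major axis a_t = (r₁ + r₂)/2 = (2.06448×10^8 + 1.0846×10^9)/2 = 6.45524×10^8 km.
Transfer time t = π√(a_t³/μ) = π√((6.45524×10^8)³ / 1.32742×10^11) = 1.414×10^8 s.
Converting: 1.414×10^8 s ÷ 86400 s/day = 1637 days.

t = 1637 days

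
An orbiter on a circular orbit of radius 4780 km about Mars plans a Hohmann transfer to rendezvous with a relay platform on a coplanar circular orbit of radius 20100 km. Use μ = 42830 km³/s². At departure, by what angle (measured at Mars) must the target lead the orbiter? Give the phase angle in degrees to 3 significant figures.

Semi-major axis of the transfer orbit: a_t = (4780 + 20100)/2 = 12440 km.
Transfer time t = π√(a_t³/μ) = 21062 s.
The target's mean motion on its circular orbit is ω₂ = √(μ/r₂³) = 7.2624×10^-5 rad/s.
Angle swept by the target during transfer: ω₂·t = 1.5296 rad = 87.64°.
Arrival is 180° from departure on the ellipse, so φ = 180° − 87.64° = 92.4°.

φ = 92.4°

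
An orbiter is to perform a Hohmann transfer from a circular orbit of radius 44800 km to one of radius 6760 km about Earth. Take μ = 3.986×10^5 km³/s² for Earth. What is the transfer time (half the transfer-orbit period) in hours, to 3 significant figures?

Semi-major axis of the transfer orbit: a_t = (44800 + 6760)/2 = 25780 km.
By Kepler's third law the transfer-orbit period is T = 2π√(a_t³/μ), so t = T/2 = 20600 s.
Converting: 20600 s ÷ 3600 s/hour = 5.72 hours.

t = 5.72 hours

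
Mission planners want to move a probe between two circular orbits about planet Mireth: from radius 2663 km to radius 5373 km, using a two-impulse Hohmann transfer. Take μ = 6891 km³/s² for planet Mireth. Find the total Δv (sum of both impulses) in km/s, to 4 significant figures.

Δv = 0.4621 km/s

Transfer-ellipse semi-major axis a_t = (r₁ + r₂)/2 = (2663 + 5373)/2 = 4018 km.
Circular speed at r₁: v₁ = √(μ/r₁) = √(6891/2663) = 1.6086 km/s.
On the transfer ellipse at r₁, vis-viva equation gives v_p = √[μ(2/r₁ − 1/a_t)] = 1.8602 km/s.
First burn Δv₁ = |v_p − v₁| = 0.2516 km/s.
Circular speed at r₂: v₂ = √(μ/r₂) = 1.1325 km/s.
Transfer-orbit speed at r₂: v_a = √[μ(2/r₂ − 1/a_t)] = 0.92196 km/s.
Second burn Δv₂ = |v₂ − v_a| = 0.2105 km/s.
Total Δv = Δv₁ + Δv₂ = 0.4621 km/s.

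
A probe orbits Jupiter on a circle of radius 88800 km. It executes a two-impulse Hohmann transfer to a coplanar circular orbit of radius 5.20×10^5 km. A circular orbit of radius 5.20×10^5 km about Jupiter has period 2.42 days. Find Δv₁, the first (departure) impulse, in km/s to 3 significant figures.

From Kepler's third law T² = 4π²r³/μ at r = 5.20×10^5 km, T = 2.42 days = 2.42 × 86400 s = 2.09088×10^5 s: μ = 4π²r³/T² = 1.26973×10^8 km³/s².
Semi-major axis of the transfer orbit: a_t = (88800 + 5.200×10^5)/2 = 3.044×10^5 km.
On the circular orbit at r = 88800 km, v_c = √(μ/r) = 37.81 km/s.
Vis-viva on the transfer ellipse at r = 88800 km gives v_t = √[μ(2/r − 1/a_t)] = 49.42 km/s.
Δv₁ = |v_t − v_c| = |49.42 − 37.81| = 11.61 km/s.

Δv₁ = 11.6 km/s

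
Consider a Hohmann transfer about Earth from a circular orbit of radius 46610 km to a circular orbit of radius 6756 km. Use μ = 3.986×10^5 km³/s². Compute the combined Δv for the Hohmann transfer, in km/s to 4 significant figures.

Transfer-ellipse semi-major axis a_t = (r₁ + r₂)/2 = (46610 + 6756)/2 = 26683 km.
At r₁ the circular-orbit speed is v₁ = √(μ/r₁) = 2.924 km/s.
Transfer-orbit speed at r₁ (vis-viva equation): v_a = √[μ(2/r₁ − 1/a_t)] = 1.471 km/s.
First burn Δv₁ = |v_a − v₁| = 1.453 km/s.
Circular speed at r₂: v₂ = √(μ/r₂) = 7.6811 km/s.
Transfer-orbit speed at r₂: v_p = √[μ(2/r₂ − 1/a_t)] = 10.152 km/s.
Second burn Δv₂ = |v₂ − v_p| = 2.471 km/s.
Δv = Δv₁ + Δv₂ = 1.453 + 2.471 = 3.924 km/s.

Δv = 3.924 km/s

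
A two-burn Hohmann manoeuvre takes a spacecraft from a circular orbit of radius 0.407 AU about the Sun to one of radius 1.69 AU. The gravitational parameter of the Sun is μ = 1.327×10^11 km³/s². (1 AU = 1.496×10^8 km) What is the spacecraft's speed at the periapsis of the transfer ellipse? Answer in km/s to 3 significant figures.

In km: r₁ = 0.407 × 1.496×10^8 = 6.08872×10^7 km; r₂ = 1.69 × 1.496×10^8 = 2.52824×10^8 km.
Transfer-ellipse semi-major axis a_t = (r₁ + r₂)/2 = (6.08872×10^7 + 2.52824×10^8)/2 = 1.568556×10^8 km.
The periapsis of the transfer ellipse is at r = 6.08872×10^7 km.
Vis-viva: v = √[μ(2/r − 1/a_t)] = √[1.327×10^11 × (2/6.08872×10^7 − 1/1.568556×10^8)] = 59.27 km/s.

v = 59.3 km/s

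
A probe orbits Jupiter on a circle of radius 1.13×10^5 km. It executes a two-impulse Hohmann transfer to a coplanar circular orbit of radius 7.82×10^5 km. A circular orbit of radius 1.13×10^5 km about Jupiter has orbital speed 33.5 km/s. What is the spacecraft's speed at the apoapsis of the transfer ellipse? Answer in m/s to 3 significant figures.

From the circular-orbit relation v² = μ/r at r = 1.13×10^5 km: μ = v²r = (33.5)² × 1.13×10^5 = 1.26814×10^8 km³/s².
The Hohmann ellipse has a_t = (r₁ + r₂)/2 = 4.475×10^5 km.
At apoapsis, r = 7.820×10^5 km.
Applying v² = μ(2/r − 1/a_t): v = 6.399 km/s.

v = 6400 m/s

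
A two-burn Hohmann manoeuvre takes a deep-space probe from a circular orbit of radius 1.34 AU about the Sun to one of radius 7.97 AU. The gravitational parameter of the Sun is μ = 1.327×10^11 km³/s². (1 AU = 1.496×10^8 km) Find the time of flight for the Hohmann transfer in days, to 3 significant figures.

t = 1830 days

In km: r₁ = 1.34 × 1.496×10^8 = 2.00464×10^8 km; r₂ = 7.97 × 1.496×10^8 = 1.192312×10^9 km.
Transfer-ellipse semi-major axis a_t = (r₁ + r₂)/2 = (2.00464×10^8 + 1.192312×10^9)/2 = 6.96388×10^8 km.
Half the transfer-orbit period gives t = π√(a_t³/μ) = 1.585×10^8 s.
Converting: 1.585×10^8 s ÷ 86400 s/day = 1830 days.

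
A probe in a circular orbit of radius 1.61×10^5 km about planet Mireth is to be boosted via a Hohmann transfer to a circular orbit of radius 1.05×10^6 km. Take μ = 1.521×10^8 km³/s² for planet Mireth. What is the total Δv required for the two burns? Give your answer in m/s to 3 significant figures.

Semi-major axis of the transfer orbit: a_t = (1.610×10^5 + 1.050×10^6)/2 = 6.055×10^5 km.
At r₁ the circular-orbit speed is v₁ = √(μ/r₁) = 30.736 km/s.
Transfer-orbit speed at r₁ (vis-viva equation): v_p = √[μ(2/r₁ − 1/a_t)] = 40.475 km/s.
First burn Δv₁ = |v_p − v₁| = 9.739 km/s.
Circular speed at r₂: v₂ = √(μ/r₂) = 12.03566 km/s.
Transfer-orbit speed at r₂: v_a = √[μ(2/r₂ − 1/a_t)] = 6.206201 km/s.
Second burn Δv₂ = |v₂ − v_a| = 5.829 km/s.
Total Δv = Δv₁ + Δv₂ = 15.57 km/s.

Δv = 15600 m/s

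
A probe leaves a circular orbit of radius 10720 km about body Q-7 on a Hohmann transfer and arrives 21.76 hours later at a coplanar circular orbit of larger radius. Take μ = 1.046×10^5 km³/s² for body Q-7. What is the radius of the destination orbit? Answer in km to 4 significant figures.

r₂ = 69710 km

Transfer time t = 21.76 hours = 78336 s, and t = π√(a_t³/μ).
So a_t = (μ t²/π²)^(1/3) = (1.046×10^5 × (78336)² / π²)^(1/3) = 40215 km.
Since a_t = (r₁ + r₂)/2, r₂ = 2a_t − r₁ = 2×40215 − 10720 = 69710 km.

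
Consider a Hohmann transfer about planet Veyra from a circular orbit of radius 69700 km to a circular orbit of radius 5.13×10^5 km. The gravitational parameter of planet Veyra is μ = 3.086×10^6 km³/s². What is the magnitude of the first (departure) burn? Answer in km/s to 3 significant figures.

Transfer-ellipse semi-major axis a_t = (r₁ + r₂)/2 = (69700 + 5.130×10^5)/2 = 2.9135×10^5 km.
On the circular orbit at r = 69700 km, v_c = √(μ/r) = 6.654 km/s.
Transfer-orbit speed at the same r (vis-viva, a = a_t): v_t = √[μ(2/r − 1/a_t)] = 8.829 km/s.
Δv₁ = |v_t − v_c| = |8.829 − 6.654| = 2.175 km/s.

Δv₁ = 2.18 km/s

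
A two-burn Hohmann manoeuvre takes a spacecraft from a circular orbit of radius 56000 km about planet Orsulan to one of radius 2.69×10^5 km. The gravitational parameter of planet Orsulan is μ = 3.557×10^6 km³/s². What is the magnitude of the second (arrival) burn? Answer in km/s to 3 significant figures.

Δv₂ = 1.50 km/s

Semi-major axis of the transfer orbit: a_t = (56000 + 2.690×10^5)/2 = 1.625×10^5 km.
Circular speed at r = 2.690×10^5 km: v_c = √(μ/r) = 3.6364 km/s.
Transfer-orbit speed at the same r (vis-viva, a = a_t): v_t = √[μ(2/r − 1/a_t)] = 2.1347 km/s.
Δv₂ = |v_t − v_c| = |2.1347 − 3.6364| = 1.502 km/s.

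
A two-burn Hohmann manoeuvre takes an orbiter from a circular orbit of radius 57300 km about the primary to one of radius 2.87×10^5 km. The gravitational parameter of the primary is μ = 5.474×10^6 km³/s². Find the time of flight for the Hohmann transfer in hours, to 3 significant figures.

t = 26.6 hours

The Hohmann ellipse has a_t = (r₁ + r₂)/2 = 1.7215×10^5 km.
By Kepler's third law the transfer-orbit period is T = 2π√(a_t³/μ), so t = T/2 = 95910 s.
Converting: 95910 s ÷ 3600 s/hour = 26.6 hours.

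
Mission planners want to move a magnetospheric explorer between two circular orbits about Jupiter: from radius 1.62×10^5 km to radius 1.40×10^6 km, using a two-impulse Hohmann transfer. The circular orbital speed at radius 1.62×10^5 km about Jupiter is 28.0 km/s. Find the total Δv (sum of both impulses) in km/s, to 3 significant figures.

From the circular-orbit relation v² = μ/r at r = 1.62×10^5 km: μ = v²r = (28.0)² × 1.62×10^5 = 1.27008×10^8 km³/s².
Transfer-ellipse semi-major axis a_t = (r₁ + r₂)/2 = (1.620×10^5 + 1.400×10^6)/2 = 7.810×10^5 km.
Circular speed at r₁: v₁ = √(μ/r₁) = √(1.27008×10^8/1.620×10^5) = 28.0000 km/s.
Transfer-orbit speed at r₁ (vis-viva equation): v_p = √[μ(2/r₁ − 1/a_t)] = 37.4884 km/s.
First burn Δv₁ = |v_p − v₁| = 9.4884 km/s.
Circular speed at r₂: v₂ = √(μ/r₂) = 9.5247 km/s.
Transfer-orbit speed at r₂: v_a = √[μ(2/r₂ − 1/a_t)] = 4.3379 km/s.
Second burn Δv₂ = |v₂ − v_a| = 5.1868 km/s.
Total Δv = Δv₁ + Δv₂ = 14.68 km/s.

Δv = 14.7 km/s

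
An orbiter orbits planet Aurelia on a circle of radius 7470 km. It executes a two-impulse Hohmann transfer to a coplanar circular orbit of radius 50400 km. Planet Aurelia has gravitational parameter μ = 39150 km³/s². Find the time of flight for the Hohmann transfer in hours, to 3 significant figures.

t = 21.7 hours

Semi-major axis of the transfer orbit: a_t = (7470 + 50400)/2 = 28935 km.
Transfer time t = π√(a_t³/μ) = π√((28935)³ / 39150) = 78150 s.
Converting: 78150 s ÷ 3600 s/hour = 21.7 hours.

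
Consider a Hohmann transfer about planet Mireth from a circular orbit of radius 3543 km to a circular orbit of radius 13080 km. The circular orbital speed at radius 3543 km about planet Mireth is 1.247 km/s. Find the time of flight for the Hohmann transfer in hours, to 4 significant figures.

t = 8.909 hours

From the circular-orbit relation v² = μ/r at r = 3543 km: μ = v²r = (1.247)² × 3543 = 5509.40 km³/s².
Transfer-ellipse semi-major axis a_t = (r₁ + r₂)/2 = (3543 + 13080)/2 = 8311.5 km.
Transfer time t = π√(a_t³/μ) = π√((8311.5)³ / 5509.40) = 32071 s.
Converting: 32071 s ÷ 3600 s/hour = 8.909 hours.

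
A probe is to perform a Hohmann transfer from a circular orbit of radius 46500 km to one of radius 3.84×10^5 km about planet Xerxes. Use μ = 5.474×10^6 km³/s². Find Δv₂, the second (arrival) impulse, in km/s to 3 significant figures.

Δv₂ = 2.02 km/s

Semi-major axis of the transfer orbit: a_t = (46500 + 3.840×10^5)/2 = 2.1525×10^5 km.
On the circular orbit at r = 3.840×10^5 km, v_c = √(μ/r) = 3.776 km/s.
Transfer-orbit speed at the same r (vis-viva, a = a_t): v_t = √[μ(2/r − 1/a_t)] = 1.755 km/s.
Δv₂ = |v_t − v_c| = |1.755 − 3.776| = 2.021 km/s.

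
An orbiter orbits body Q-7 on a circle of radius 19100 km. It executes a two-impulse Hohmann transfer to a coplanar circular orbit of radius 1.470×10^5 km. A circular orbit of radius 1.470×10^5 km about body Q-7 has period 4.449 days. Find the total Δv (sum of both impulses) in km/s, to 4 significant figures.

Δv = 3.453 km/s

From Kepler's third law T² = 4π²r³/μ at r = 1.470×10^5 km, T = 4.449 days = 4.449 × 86400 s = 3.843936×10^5 s: μ = 4π²r³/T² = 8.48710×10^5 km³/s².
The Hohmann ellipse has a_t = (r₁ + r₂)/2 = 83050 km.
At r₁ the circular-orbit speed is v₁ = √(μ/r₁) = 6.66597 km/s.
Transfer-orbit speed at r₁ (vis-viva): v_p = √[μ(2/r₁ − 1/a_t)] = 8.86854 km/s.
First burn Δv₁ = |v_p − v₁| = 2.2026 km/s.
Circular speed at r₂: v₂ = √(μ/r₂) = 2.4028 km/s.
Transfer-orbit speed at r₂: v_a = √[μ(2/r₂ − 1/a_t)] = 1.1523 km/s.
Second burn Δv₂ = |v₂ − v_a| = 1.2505 km/s.
Total Δv = Δv₁ + Δv₂ = 3.453 km/s.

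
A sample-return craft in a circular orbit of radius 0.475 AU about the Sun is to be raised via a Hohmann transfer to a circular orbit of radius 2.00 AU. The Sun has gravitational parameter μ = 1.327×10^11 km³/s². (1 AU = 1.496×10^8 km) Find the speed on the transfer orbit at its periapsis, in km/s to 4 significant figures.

v = 54.94 km/s

In km: r₁ = 0.475 × 1.496×10^8 = 7.106×10^7 km; r₂ = 2.00 × 1.496×10^8 = 2.992×10^8 km.
Semi-major axis of the transfer orbit: a_t = (7.106×10^7 + 2.992×10^8)/2 = 1.8513×10^8 km.
At periapsis, r = 7.106×10^7 km.
From the vis-viva equation, v = √[μ(2/r − 1/a_t)] = 54.94 km/s.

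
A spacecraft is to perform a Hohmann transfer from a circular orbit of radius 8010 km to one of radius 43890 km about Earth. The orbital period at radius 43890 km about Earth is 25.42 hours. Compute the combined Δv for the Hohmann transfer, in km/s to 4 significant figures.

From Kepler's third law T² = 4π²r³/μ at r = 43890 km, T = 25.42 hours = 25.42 × 3600 s = 91512 s: μ = 4π²r³/T² = 3.98566×10^5 km³/s².
Transfer-ellipse semi-major axis a_t = (r₁ + r₂)/2 = (8010 + 43890)/2 = 25950 km.
Circular speed at r₁: v₁ = √(μ/r₁) = √(3.98566×10^5/8010) = 7.054 km/s.
Transfer-orbit speed at r₁ (v² = μ(2/r − 1/a)): v_p = √[μ(2/r₁ − 1/a_t)] = 9.174 km/s.
First burn Δv₁ = |v_p − v₁| = 2.120 km/s.
Circular speed at r₂: v₂ = √(μ/r₂) = 3.013 km/s.
Transfer-orbit speed at r₂: v_a = √[μ(2/r₂ − 1/a_t)] = 1.674 km/s.
Second burn Δv₂ = |v₂ − v_a| = 1.339 km/s.
Total Δv = Δv₁ + Δv₂ = 3.459 km/s.

Δv = 3.459 km/s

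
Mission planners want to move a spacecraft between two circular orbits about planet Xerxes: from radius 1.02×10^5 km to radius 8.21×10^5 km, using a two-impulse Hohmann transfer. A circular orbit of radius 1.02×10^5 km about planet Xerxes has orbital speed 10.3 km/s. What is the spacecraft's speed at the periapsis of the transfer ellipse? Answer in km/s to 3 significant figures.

From the circular-orbit relation v² = μ/r at r = 1.02×10^5 km: μ = v²r = (10.3)² × 1.02×10^5 = 1.08212×10^7 km³/s².
Transfer-ellipse semi-major axis a_t = (r₁ + r₂)/2 = (1.020×10^5 + 8.210×10^5)/2 = 4.615×10^5 km.
The periapsis of the transfer ellipse is at r = 1.020×10^5 km.
From the vis-viva equation, v = √[μ(2/r − 1/a_t)] = 13.74 km/s.

v = 13.7 km/s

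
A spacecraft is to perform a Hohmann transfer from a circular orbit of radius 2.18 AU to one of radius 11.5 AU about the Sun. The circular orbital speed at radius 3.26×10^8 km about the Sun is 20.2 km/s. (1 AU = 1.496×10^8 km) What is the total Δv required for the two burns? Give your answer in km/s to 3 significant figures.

From the circular-orbit relation v² = μ/r at r = 3.26×10^8 km: μ = v²r = (20.2)² × 3.26×10^8 = 1.33021×10^11 km³/s².
In km: r₁ = 2.18 × 1.496×10^8 = 3.26128×10^8 km; r₂ = 11.5 × 1.496×10^8 = 1.7204×10^9 km.
Transfer-ellipse semi-major axis a_t = (r₁ + r₂)/2 = (3.26128×10^8 + 1.7204×10^9)/2 = 1.023264×10^9 km.
Circular speed at r₁: v₁ = √(μ/r₁) = √(1.33021×10^11/3.26128×10^8) = 20.196 km/s.
Transfer-orbit speed at r₁ (vis-viva equation): v_p = √[μ(2/r₁ − 1/a_t)] = 26.187 km/s.
First burn Δv₁ = |v_p − v₁| = 5.991 km/s.
Circular speed at r₂: v₂ = √(μ/r₂) = 8.793 km/s.
Transfer-orbit speed at r₂: v_a = √[μ(2/r₂ − 1/a_t)] = 4.964 km/s.
Second burn Δv₂ = |v₂ − v_a| = 3.829 km/s.
Δv = Δv₁ + Δv₂ = 5.991 + 3.829 = 9.820 km/s.

Δv = 9.82 km/s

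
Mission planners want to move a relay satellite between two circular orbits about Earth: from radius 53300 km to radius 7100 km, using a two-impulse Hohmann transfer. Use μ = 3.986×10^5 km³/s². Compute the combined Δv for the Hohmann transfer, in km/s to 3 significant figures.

Semi-major axis of the transfer orbit: a_t = (53300 + 7100)/2 = 30200 km.
Circular speed at r₁: v₁ = √(μ/r₁) = √(3.986×10^5/53300) = 2.735 km/s.
Transfer-orbit speed at r₁ (vis-viva equation): v_a = √[μ(2/r₁ − 1/a_t)] = 1.326 km/s.
First burn Δv₁ = |v_a − v₁| = 1.409 km/s.
Circular speed at r₂: v₂ = √(μ/r₂) = 7.493 km/s.
Transfer-orbit speed at r₂: v_p = √[μ(2/r₂ − 1/a_t)] = 9.954 km/s.
Second burn Δv₂ = |v₂ − v_p| = 2.461 km/s.
Δv = Δv₁ + Δv₂ = 1.409 + 2.461 = 3.870 km/s.

Δv = 3.87 km/s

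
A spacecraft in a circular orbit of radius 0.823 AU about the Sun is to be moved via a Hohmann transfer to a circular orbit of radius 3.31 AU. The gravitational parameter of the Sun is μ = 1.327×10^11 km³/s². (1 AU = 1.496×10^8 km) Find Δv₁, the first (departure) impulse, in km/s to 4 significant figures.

Δv₁ = 8.720 km/s

In km: r₁ = 0.823 × 1.496×10^8 = 1.231208×10^8 km; r₂ = 3.31 × 1.496×10^8 = 4.95176×10^8 km.
Semi-major axis of the transfer orbit: a_t = (1.231208×10^8 + 4.95176×10^8)/2 = 3.091484×10^8 km.
On the circular orbit at r = 1.231208×10^8 km, v_c = √(μ/r) = 32.83 km/s.
Transfer-orbit speed at the same r (vis-viva, a = a_t): v_t = √[μ(2/r − 1/a_t)] = 41.55 km/s.
Δv₁ = |v_t − v_c| = |41.55 − 32.83| = 8.720 km/s.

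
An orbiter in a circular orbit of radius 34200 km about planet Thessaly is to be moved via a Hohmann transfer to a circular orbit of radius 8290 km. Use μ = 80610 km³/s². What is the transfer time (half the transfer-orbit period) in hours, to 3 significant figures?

The Hohmann ellipse has a_t = (r₁ + r₂)/2 = 21245 km.
Transfer time t = π√(a_t³/μ) = π√((21245)³ / 80610) = 34260 s.
Converting: 34260 s ÷ 3600 s/hour = 9.52 hours.

t = 9.52 hours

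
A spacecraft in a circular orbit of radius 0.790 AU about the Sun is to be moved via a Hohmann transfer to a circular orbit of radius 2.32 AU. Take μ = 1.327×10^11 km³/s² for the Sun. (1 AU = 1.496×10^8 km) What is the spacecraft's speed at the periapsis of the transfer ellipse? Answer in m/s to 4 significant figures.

v = 40930 m/s

In km: r₁ = 0.790 × 1.496×10^8 = 1.18184×10^8 km; r₂ = 2.32 × 1.496×10^8 = 3.47072×10^8 km.
Transfer-ellipse semi-major axis a_t = (r₁ + r₂)/2 = (1.18184×10^8 + 3.47072×10^8)/2 = 2.32628×10^8 km.
At periapsis, r = 1.18184×10^8 km.
From the vis-viva equation, v = √[μ(2/r − 1/a_t)] = 40.93 km/s.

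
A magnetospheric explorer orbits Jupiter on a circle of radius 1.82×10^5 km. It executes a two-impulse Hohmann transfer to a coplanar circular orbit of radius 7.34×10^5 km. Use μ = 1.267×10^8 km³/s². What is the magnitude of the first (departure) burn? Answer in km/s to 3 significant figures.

Δv₁ = 7.02 km/s

Semi-major axis of the transfer orbit: a_t = (1.820×10^5 + 7.340×10^5)/2 = 4.580×10^5 km.
Circular speed at r = 1.820×10^5 km: v_c = √(μ/r) = 26.385 km/s.
Transfer-orbit speed at the same r (vis-viva, a = a_t): v_t = √[μ(2/r − 1/a_t)] = 33.402 km/s.
Δv₁ = |v_t − v_c| = |33.402 − 26.385| = 7.017 km/s.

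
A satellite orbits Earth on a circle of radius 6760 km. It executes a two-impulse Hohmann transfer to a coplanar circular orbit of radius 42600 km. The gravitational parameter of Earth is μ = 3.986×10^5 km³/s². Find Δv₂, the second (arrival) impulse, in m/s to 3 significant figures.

Δv₂ = 1460 m/s

The Hohmann ellipse has a_t = (r₁ + r₂)/2 = 24680 km.
Circular speed at r = 42600 km: v_c = √(μ/r) = 3.059 km/s.
Vis-viva on the transfer ellipse at r = 42600 km gives v_t = √[μ(2/r − 1/a_t)] = 1.601 km/s.
Δv₂ = |v_t − v_c| = |1.601 − 3.059| = 1.458 km/s.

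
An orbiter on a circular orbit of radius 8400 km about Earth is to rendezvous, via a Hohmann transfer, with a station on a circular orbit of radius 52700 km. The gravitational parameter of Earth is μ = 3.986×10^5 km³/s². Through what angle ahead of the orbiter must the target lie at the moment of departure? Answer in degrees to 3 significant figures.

φ = 101°

Semi-major axis of the transfer orbit: a_t = (8400 + 52700)/2 = 30550 km.
Transfer time t = π√(a_t³/μ) = 26570 s.
The target's mean motion on its circular orbit is ω₂ = √(μ/r₂³) = 5.2186×10^-5 rad/s.
Angle swept by the target during transfer: ω₂·t = 1.3866 rad = 79.45°.
The orbiter traverses 180° on the transfer ellipse, so the target must lead by 180° − 79.45° = 101°.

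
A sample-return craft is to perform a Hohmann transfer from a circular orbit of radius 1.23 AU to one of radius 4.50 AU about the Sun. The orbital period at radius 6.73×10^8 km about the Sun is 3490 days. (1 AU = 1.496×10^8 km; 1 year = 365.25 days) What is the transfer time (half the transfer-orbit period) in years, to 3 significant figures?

From Kepler's third law T² = 4π²r³/μ at r = 6.73×10^8 km, T = 3490 days = 3490 × 86400 s = 3.01536×10^8 s: μ = 4π²r³/T² = 1.32351×10^11 km³/s².
In km: r₁ = 1.23 × 1.496×10^8 = 1.84008×10^8 km; r₂ = 4.50 × 1.496×10^8 = 6.732×10^8 km.
Semi-major axis of the transfer orbit: a_t = (1.84008×10^8 + 6.732×10^8)/2 = 4.28604×10^8 km.
Transfer time t = π√(a_t³/μ) = π√((4.28604×10^8)³ / 1.32351×10^11) = 7.663×10^7 s.
Converting: 7.663×10^7 s ÷ 3.15576×10^7 s/year (365.25 × 86400) = 2.43 years.

t = 2.43 years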